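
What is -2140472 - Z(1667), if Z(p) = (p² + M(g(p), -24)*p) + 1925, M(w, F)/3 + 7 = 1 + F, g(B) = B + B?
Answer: -4771256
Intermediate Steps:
g(B) = 2*B
M(w, F) = -18 + 3*F (M(w, F) = -21 + 3*(1 + F) = -21 + (3 + 3*F) = -18 + 3*F)
Z(p) = 1925 + p² - 90*p (Z(p) = (p² + (-18 + 3*(-24))*p) + 1925 = (p² + (-18 - 72)*p) + 1925 = (p² - 90*p) + 1925 = 1925 + p² - 90*p)
-2140472 - Z(1667) = -2140472 - (1925 + 1667² - 90*1667) = -2140472 - (1925 + 2778889 - 150030) = -2140472 - 1*2630784 = -2140472 - 2630784 = -4771256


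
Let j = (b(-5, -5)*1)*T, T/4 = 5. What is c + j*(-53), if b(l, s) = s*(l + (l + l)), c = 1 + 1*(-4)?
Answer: -79503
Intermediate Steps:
T = 20 (T = 4*5 = 20)
c = -3 (c = 1 - 4 = -3)
b(l, s) = 3*l*s (b(l, s) = s*(l + 2*l) = s*(3*l) = 3*l*s)
j = 1500 (j = ((3*(-5)*(-5))*1)*20 = (75*1)*20 = 75*20 = 1500)
c + j*(-53) = -3 + 1500*(-53) = -3 - 79500 = -79503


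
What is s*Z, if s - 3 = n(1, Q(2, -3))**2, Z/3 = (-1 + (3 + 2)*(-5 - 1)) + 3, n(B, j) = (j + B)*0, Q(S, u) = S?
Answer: -252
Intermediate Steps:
n(B, j) = 0 (n(B, j) = (B + j)*0 = 0)
Z = -84 (Z = 3*((-1 + (3 + 2)*(-5 - 1)) + 3) = 3*((-1 + 5*(-6)) + 3) = 3*((-1 - 30) + 3) = 3*(-31 + 3) = 3*(-28) = -84)
s = 3 (s = 3 + 0**2 = 3 + 0 = 3)
s*Z = 3*(-84) = -252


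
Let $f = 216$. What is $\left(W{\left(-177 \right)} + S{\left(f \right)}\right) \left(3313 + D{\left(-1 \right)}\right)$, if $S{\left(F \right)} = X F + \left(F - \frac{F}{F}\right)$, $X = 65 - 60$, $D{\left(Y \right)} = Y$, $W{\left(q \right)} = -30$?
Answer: $4189680$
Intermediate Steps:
$X = 5$
$S{\left(F \right)} = -1 + 6 F$ ($S{\left(F \right)} = 5 F + \left(F - \frac{F}{F}\right) = 5 F + \left(F - 1\right) = 5 F + \left(-1 + F\right) = -1 + 6 F$)
$\left(W{\left(-177 \right)} + S{\left(f \right)}\right) \left(3313 + D{\left(-1 \right)}\right) = \left(-30 + \left(-1 + 6 \cdot 216\right)\right) \left(3313 - 1\right) = \left(-30 + \left(-1 + 1296\right)\right) 3312 = \left(-30 + 1295\right) 3312 = 1265 \cdot 3312 = 4189680$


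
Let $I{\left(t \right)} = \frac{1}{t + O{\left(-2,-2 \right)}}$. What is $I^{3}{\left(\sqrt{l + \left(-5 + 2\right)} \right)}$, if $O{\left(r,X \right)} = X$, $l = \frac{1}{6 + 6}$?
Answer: $- \frac{216}{\left(12 - i \sqrt{105}\right)^{3}} \approx 0.02871 - 0.046881 i$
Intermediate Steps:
$l = \frac{1}{12} \approx 0.083333$
$I{\left(t \right)} = \frac{1}{-2 + t}$ ($I{\left(t \right)} = \frac{1}{t - 2} = \frac{1}{-2 + t}$)
$I^{3}{\left(\sqrt{l + \left(-5 + 2\right)} \right)} = \left(\frac{1}{-2 + \sqrt{\frac{1}{12} + \left(-5 + 2\right)}}\right)^{3} = \left(\frac{1}{-2 + \sqrt{\frac{1}{12} - 3}}\right)^{3} = \left(\frac{1}{-2 + \sqrt{- \frac{35}{12}}}\right)^{3} = \left(\frac{1}{-2 + \frac{i \sqrt{105}}{6}}\right)^{3} = \frac{1}{\left(-2 + \frac{i \sqrt{105}}{6}\right)^{3}}$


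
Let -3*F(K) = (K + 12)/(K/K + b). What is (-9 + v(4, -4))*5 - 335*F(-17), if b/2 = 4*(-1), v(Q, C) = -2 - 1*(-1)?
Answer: 625/21 ≈ 29.762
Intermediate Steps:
v(Q, C) = -1 (v(Q, C) = -2 + 1 = -1)
b = -8 (b = 2*(4*(-1)) = 2*(-4) = -8)
F(K) = 4/7 + K/21 (F(K) = -(K + 12)/(3*(K/K - 8)) = -(12 + K)/(3*(1 - 8)) = -(12 + K)/(3*(-7)) = -(12 + K)*(-1)/(3*7) = -(-12/7 - K/7)/3 = 4/7 + K/21)
(-9 + v(4, -4))*5 - 335*F(-17) = (-9 - 1)*5 - 335*(4/7 + (1/21)*(-17)) = -10*5 - 335*(4/7 - 17/21) = -50 - 335*(-5/21) = -50 + 1675/21 = 625/21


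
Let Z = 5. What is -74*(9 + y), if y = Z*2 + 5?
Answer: -1776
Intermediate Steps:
y = 15 (y = 5*2 + 5 = 10 + 5 = 15)
-74*(9 + y) = -74*(9 + 15) = -74*24 = -1776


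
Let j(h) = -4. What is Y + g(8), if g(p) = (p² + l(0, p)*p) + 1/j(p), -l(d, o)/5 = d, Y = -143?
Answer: -317/4 ≈ -79.250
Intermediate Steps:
l(d, o) = -5*d
g(p) = -¼ + p² (g(p) = (p² + (-5*0)*p) + 1/(-4) = (p² + 0*p) - ¼ = (p² + 0) - ¼ = p² - ¼ = -¼ + p²)
Y + g(8) = -143 + (-¼ + 8²) = -143 + (-¼ + 64) = -143 + 255/4 = -317/4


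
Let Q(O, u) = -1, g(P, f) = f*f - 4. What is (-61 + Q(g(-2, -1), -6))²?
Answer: 3844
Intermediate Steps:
g(P, f) = -4 + f² (g(P, f) = f² - 4 = -4 + f²)
(-61 + Q(g(-2, -1), -6))² = (-61 - 1)² = (-62)² = 3844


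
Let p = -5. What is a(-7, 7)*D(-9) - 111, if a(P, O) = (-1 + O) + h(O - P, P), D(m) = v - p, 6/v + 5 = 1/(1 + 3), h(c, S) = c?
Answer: -689/19 ≈ -36.263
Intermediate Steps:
v = -24/19 (v = 6/(-5 + 1/(1 + 3)) = 6/(-5 + 1/4) = 6/(-19/4) = 6*(-4/19) = -24/19 ≈ -1.2632)
D(m) = 71/19 (D(m) = -24/19 - 1*(-5) = -24/19 + 5 = 71/19)
a(P, O) = -1 - P + 2*O (a(P, O) = (-1 + O) + (O - P) = -1 - P + 2*O)
a(-7, 7)*D(-9) - 111 = (-1 - 1*(-7) + 2*7)*(71/19) - 111 = (-1 + 7 + 14)*(71/19) - 111 = 20*(71/19) - 111 = 1420/19 - 111 = -689/19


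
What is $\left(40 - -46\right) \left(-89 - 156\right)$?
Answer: $-21070$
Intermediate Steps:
$\left(40 - -46\right) \left(-89 - 156\right) = \left(40 + 46\right) \left(-245\right) = 86 \left(-245\right) = -21070$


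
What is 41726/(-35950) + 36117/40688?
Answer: -199670669/731366800 ≈ -0.27301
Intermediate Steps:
41726/(-35950) + 36117/40688 = 41726*(-1/35950) + 36117*(1/40688) = -20863/17975 + 36117/40688 = -199670669/731366800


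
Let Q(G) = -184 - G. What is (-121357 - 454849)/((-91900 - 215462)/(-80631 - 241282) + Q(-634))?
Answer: -92744101039/72584106 ≈ -1277.7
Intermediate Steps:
(-121357 - 454849)/((-91900 - 215462)/(-80631 - 241282) + Q(-634)) = (-121357 - 454849)/((-91900 - 215462)/(-80631 - 241282) + (-184 - 1*(-634))) = -576206/(-307362/(-321913) + (-184 + 634)) = -576206/(-307362*(-1/321913) + 450) = -576206/(307362/321913 + 450) = -576206/145168212/321913 = -576206*321913/145168212 = -92744101039/72584106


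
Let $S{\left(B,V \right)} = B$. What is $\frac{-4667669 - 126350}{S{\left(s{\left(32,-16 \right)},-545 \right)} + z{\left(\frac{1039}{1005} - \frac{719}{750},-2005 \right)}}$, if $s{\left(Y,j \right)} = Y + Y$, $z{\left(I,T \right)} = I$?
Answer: $- \frac{80299818250}{1073259} \approx -74819.0$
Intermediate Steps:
$s{\left(Y,j \right)} = 2 Y$
$\frac{-4667669 - 126350}{S{\left(s{\left(32,-16 \right)},-545 \right)} + z{\left(\frac{1039}{1005} - \frac{719}{750},-2005 \right)}} = \frac{-4667669 - 126350}{2 \cdot 32 + \left(\frac{1039}{1005} - \frac{719}{750}\right)} = - \frac{4794019}{64 + \left(1039 \cdot \frac{1}{1005} - \frac{719}{750}\right)} = - \frac{4794019}{64 + \left(\frac{1039}{1005} - \frac{719}{750}\right)} = - \frac{4794019}{64 + \frac{1259}{16750}} = - \frac{4794019}{\frac{1073259}{16750}} = \left(-4794019\right) \frac{16750}{1073259} = - \frac{80299818250}{1073259}$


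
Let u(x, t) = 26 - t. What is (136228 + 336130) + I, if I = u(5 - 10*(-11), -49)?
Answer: 472433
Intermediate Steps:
I = 75 (I = 26 - 1*(-49) = 26 + 49 = 75)
(136228 + 336130) + I = (136228 + 336130) + 75 = 472358 + 75 = 472433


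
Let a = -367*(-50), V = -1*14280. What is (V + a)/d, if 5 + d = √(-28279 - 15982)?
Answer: -925/2013 - 185*I*√44261/2013 ≈ -0.45951 - 19.335*I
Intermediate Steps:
d = -5 + I*√44261 (d = -5 + √(-28279 - 15982) = -5 + √(-44261) = -5 + I*√44261 ≈ -5.0 + 210.38*I)
V = -14280
a = 18350
(V + a)/d = (-14280 + 18350)/(-5 + I*√44261) = 4070/(-5 + I*√44261)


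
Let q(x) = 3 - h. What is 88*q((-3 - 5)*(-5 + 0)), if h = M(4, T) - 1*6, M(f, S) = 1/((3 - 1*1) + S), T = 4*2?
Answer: 3916/5 ≈ 783.20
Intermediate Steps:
T = 8
M(f, S) = 1/(2 + S) (M(f, S) = 1/((3 - 1) + S) = 1/(2 + S))
h = -59/10 (h = 1/(2 + 8) - 1*6 = 1/10 - 6 = ⅒ - 6 = -59/10 ≈ -5.9000)
q(x) = 89/10 (q(x) = 3 - 1*(-59/10) = 3 + 59/10 = 89/10)
88*q((-3 - 5)*(-5 + 0)) = 88*(89/10) = 3916/5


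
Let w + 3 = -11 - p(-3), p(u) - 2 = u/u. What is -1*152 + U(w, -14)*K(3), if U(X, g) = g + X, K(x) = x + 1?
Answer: -276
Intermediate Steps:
p(u) = 3 (p(u) = 2 + u/u = 2 + 1 = 3)
K(x) = 1 + x
w = -17 (w = -3 + (-11 - 1*3) = -3 + (-11 - 3) = -3 - 14 = -17)
U(X, g) = X + g
-1*152 + U(w, -14)*K(3) = -1*152 + (-17 - 14)*(1 + 3) = -152 - 31*4 = -152 - 124 = -276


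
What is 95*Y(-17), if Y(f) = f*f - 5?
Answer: 26980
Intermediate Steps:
Y(f) = -5 + f² (Y(f) = f² - 5 = -5 + f²)
95*Y(-17) = 95*(-5 + (-17)²) = 95*(-5 + 289) = 95*284 = 26980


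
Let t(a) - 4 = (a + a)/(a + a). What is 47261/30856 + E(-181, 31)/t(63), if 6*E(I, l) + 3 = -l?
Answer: 184363/462840 ≈ 0.39833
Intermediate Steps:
E(I, l) = -1/2 - l/6 (E(I, l) = -1/2 + (-l)/6 = -1/2 - l/6)
t(a) = 5 (t(a) = 4 + (a + a)/(a + a) = 4 + (2*a)/((2*a)) = 4 + (2*a)*(1/(2*a)) = 4 + 1 = 5)
47261/30856 + E(-181, 31)/t(63) = 47261/30856 + (-1/2 - 1/6*31)/5 = 47261*(1/30856) + (-1/2 - 31/6)*(1/5) = 47261/30856 - 17/3*1/5 = 47261/30856 - 17/15 = 184363/462840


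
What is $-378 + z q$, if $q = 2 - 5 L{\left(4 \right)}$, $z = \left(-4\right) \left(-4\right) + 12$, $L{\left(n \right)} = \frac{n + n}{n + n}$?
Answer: $-462$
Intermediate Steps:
$L{\left(n \right)} = 1$ ($L{\left(n \right)} = \frac{2 n}{2 n} = 2 n \frac{1}{2 n} = 1$)
$z = 28$ ($z = 16 + 12 = 28$)
$q = -3$ ($q = 2 - 5 = -3$)
$-378 + z q = -378 + 28 \left(-3\right) = -378 - 84 = -462$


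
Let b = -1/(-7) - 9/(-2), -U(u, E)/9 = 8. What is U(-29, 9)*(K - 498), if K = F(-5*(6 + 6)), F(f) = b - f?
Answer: 218412/7 ≈ 31202.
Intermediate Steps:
U(u, E) = -72 (U(u, E) = -9*8 = -72)
b = 65/14 (b = -1*(-⅐) - 9*(-½) = ⅐ + 9/2 = 65/14 ≈ 4.6429)
F(f) = 65/14 - f
K = 905/14 (K = 65/14 - (-5)*(6 + 6) = 65/14 - (-5)*12 = 65/14 - 1*(-60) = 65/14 + 60 = 905/14 ≈ 64.643)
U(-29, 9)*(K - 498) = -72*(905/14 - 498) = -72*(-6067/14) = 218412/7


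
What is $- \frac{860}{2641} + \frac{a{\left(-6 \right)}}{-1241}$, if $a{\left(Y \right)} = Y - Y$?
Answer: $- \frac{860}{2641} \approx -0.32563$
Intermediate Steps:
$a{\left(Y \right)} = 0$
$- \frac{860}{2641} + \frac{a{\left(-6 \right)}}{-1241} = - \frac{860}{2641} + \frac{0}{-1241} = \left(-860\right) \frac{1}{2641} + 0 \left(- \frac{1}{1241}\right) = - \frac{860}{2641} + 0 = - \frac{860}{2641}$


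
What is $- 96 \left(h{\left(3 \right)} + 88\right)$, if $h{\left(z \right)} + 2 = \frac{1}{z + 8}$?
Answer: $- \frac{90912}{11} \approx -8264.7$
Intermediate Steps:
$h{\left(z \right)} = -2 + \frac{1}{8 + z}$ ($h{\left(z \right)} = -2 + \frac{1}{z + 8} = -2 + \frac{1}{8 + z}$)
$- 96 \left(h{\left(3 \right)} + 88\right) = - 96 \left(\frac{-15 - 6}{8 + 3} + 88\right) = - 96 \left(\frac{-15 - 6}{11} + 88\right) = - 96 \left(\frac{1}{11} \left(-21\right) + 88\right) = - 96 \left(- \frac{21}{11} + 88\right) = \left(-96\right) \frac{947}{11} = - \frac{90912}{11}$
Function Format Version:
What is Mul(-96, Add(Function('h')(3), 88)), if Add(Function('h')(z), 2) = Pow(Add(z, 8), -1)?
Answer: Rational(-90912, 11) ≈ -8264.7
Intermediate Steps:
Function('h')(z) = Add(-2, Pow(Add(8, z), -1)) (Function('h')(z) = Add(-2, Pow(Add(z, 8), -1)) = Add(-2, Pow(Add(8, z), -1)))
Mul(-96, Add(Function('h')(3), 88)) = Mul(-96, Add(Mul(Pow(Add(8, 3), -1), Add(-15, Mul(-2, 3))), 88)) = Mul(-96, Add(Mul(Pow(11, -1), Add(-15, -6)), 88)) = Mul(-96, Add(Mul(Rational(1, 11), -21), 88)) = Mul(-96, Add(Rational(-21, 11), 88)) = Mul(-96, Rational(947, 11)) = Rational(-90912, 11)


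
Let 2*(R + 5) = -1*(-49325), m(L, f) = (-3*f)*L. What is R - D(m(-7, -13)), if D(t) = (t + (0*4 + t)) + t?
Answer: 50953/2 ≈ 25477.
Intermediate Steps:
m(L, f) = -3*L*f
D(t) = 3*t (D(t) = (t + (0 + t)) + t = (t + t) + t = 2*t + t = 3*t)
R = 49315/2 (R = -5 + (-1*(-49325))/2 = -5 + (1/2)*49325 = -5 + 49325/2 = 49315/2 ≈ 24658.)
R - D(m(-7, -13)) = 49315/2 - 3*(-3*(-7)*(-13)) = 49315/2 - 3*(-273) = 49315/2 - 1*(-819) = 49315/2 + 819 = 50953/2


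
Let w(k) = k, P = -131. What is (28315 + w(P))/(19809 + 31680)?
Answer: 28184/51489 ≈ 0.54738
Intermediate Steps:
(28315 + w(P))/(19809 + 31680) = (28315 - 131)/(19809 + 31680) = 28184/51489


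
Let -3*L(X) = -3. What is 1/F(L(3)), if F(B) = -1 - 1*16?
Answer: -1/17 ≈ -0.058824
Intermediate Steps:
L(X) = 1 (L(X) = -1/3*(-3) = 1)
F(B) = -17 (F(B) = -1 - 16 = -17)
1/F(L(3)) = 1/(-17) = -1/17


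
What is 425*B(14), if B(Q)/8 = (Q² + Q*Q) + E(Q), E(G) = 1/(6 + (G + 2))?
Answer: 14662500/11 ≈ 1.3330e+6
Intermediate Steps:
E(G) = 1/(8 + G) (E(G) = 1/(6 + (2 + G)) = 1/(8 + G))
B(Q) = 8/(8 + Q) + 16*Q² (B(Q) = 8*((Q² + Q*Q) + 1/(8 + Q)) = 8*((Q² + Q²) + 1/(8 + Q)) = 8*(2*Q² + 1/(8 + Q)) = 8*(1/(8 + Q) + 2*Q²) = 8/(8 + Q) + 16*Q²)
425*B(14) = 425*(8*(1 + 2*14²*(8 + 14))/(8 + 14)) = 425*(8*(1 + 2*196*22)/22) = 425*(8*(1/22)*(1 + 8624)) = 425*(8*(1/22)*8625) = 425*(34500/11) = 14662500/11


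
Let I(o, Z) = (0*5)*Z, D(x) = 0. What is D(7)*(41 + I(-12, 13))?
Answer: 0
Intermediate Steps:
I(o, Z) = 0 (I(o, Z) = 0*Z = 0)
D(7)*(41 + I(-12, 13)) = 0*(41 + 0) = 0*41 = 0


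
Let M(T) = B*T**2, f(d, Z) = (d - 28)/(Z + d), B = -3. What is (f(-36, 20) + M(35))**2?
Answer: 13476241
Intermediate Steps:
f(d, Z) = (-28 + d)/(Z + d)
M(T) = -3*T**2
(f(-36, 20) + M(35))**2 = ((-28 - 36)/(20 - 36) - 3*35**2)**2 = (-64/(-16) - 3*1225)**2 = (-1/16*(-64) - 3675)**2 = (4 - 3675)**2 = (-3671)**2 = 13476241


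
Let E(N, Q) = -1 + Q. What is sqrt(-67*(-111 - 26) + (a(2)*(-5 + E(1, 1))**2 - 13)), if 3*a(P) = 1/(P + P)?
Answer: sqrt(330051)/6 ≈ 95.750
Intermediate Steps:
a(P) = 1/(6*P) (a(P) = 1/(3*(P + P)) = 1/(3*((2*P))) = (1/(2*P))/3 = 1/(6*P))
sqrt(-67*(-111 - 26) + (a(2)*(-5 + E(1, 1))**2 - 13)) = sqrt(-67*(-111 - 26) + (((1/6)/2)*(-5 + (-1 + 1))**2 - 13)) = sqrt(-67*(-137) + (((1/6)*(1/2))*(-5 + 0)**2 - 13)) = sqrt(9179 + ((1/12)*(-5)**2 - 13)) = sqrt(9179 + ((1/12)*25 - 13)) = sqrt(9179 + (25/12 - 13)) = sqrt(9179 - 131/12) = sqrt(110017/12) = sqrt(330051)/6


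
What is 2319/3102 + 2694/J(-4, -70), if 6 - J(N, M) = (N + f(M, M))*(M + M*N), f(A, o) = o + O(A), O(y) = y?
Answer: 4360959/5212394 ≈ 0.83665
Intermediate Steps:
f(A, o) = A + o (f(A, o) = o + A = A + o)
J(N, M) = 6 - (M + M*N)*(N + 2*M) (J(N, M) = 6 - (N + (M + M))*(M + M*N) = 6 - (N + 2*M)*(M + M*N) = 6 - (M + M*N)*(N + 2*M))
2319/3102 + 2694/J(-4, -70) = 2319/3102 + 2694/(6 - 2*(-70)² - 1*(-70)*(-4) - 1*(-70)*(-4)² - 2*(-4)*(-70)²) = 2319*(1/3102) + 2694/(6 - 2*4900 - 280 - 1*(-70)*16 - 2*(-4)*4900) = 773/1034 + 2694/(6 - 9800 - 280 + 1120 + 39200) = 773/1034 + 2694/30246 = 773/1034 + 2694*(1/30246) = 773/1034 + 449/5041 = 4360959/5212394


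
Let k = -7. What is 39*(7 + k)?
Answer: 0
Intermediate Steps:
39*(7 + k) = 39*(7 - 7) = 39*0 = 0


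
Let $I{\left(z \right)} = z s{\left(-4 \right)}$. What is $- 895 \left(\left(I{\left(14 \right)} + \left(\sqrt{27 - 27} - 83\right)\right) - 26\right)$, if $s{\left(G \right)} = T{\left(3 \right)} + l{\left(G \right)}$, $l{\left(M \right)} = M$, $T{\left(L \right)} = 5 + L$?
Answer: $47435$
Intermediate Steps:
$s{\left(G \right)} = 8 + G$ ($s{\left(G \right)} = \left(5 + 3\right) + G = 8 + G$)
$I{\left(z \right)} = 4 z$ ($I{\left(z \right)} = z \left(8 - 4\right) = z 4 = 4 z$)
$- 895 \left(\left(I{\left(14 \right)} + \left(\sqrt{27 - 27} - 83\right)\right) - 26\right) = - 895 \left(\left(4 \cdot 14 + \left(\sqrt{27 - 27} - 83\right)\right) - 26\right) = - 895 \left(\left(56 - \left(83 - \sqrt{0}\right)\right) - 26\right) = - 895 \left(\left(56 + \left(0 - 83\right)\right) - 26\right) = - 895 \left(\left(56 - 83\right) - 26\right) = - 895 \left(-27 - 26\right) = \left(-895\right) \left(-53\right) = 47435$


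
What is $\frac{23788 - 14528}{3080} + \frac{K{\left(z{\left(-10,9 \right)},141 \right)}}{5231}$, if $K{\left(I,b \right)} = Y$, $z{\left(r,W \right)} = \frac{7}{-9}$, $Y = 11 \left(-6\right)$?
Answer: $\frac{2411789}{805574} \approx 2.9939$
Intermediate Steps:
$Y = -66$
$z{\left(r,W \right)} = - \frac{7}{9}$ ($z{\left(r,W \right)} = 7 \left(- \frac{1}{9}\right) = - \frac{7}{9}$)
$K{\left(I,b \right)} = -66$
$\frac{23788 - 14528}{3080} + \frac{K{\left(z{\left(-10,9 \right)},141 \right)}}{5231} = \frac{23788 - 14528}{3080} - \frac{66}{5231} = 9260 \cdot \frac{1}{3080} - \frac{66}{5231} = \frac{463}{154} - \frac{66}{5231} = \frac{2411789}{805574}$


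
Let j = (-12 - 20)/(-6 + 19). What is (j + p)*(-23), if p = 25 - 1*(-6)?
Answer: -8533/13 ≈ -656.38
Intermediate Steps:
p = 31 (p = 25 + 6 = 31)
j = -32/13 ≈ -2.4615
(j + p)*(-23) = (-32/13 + 31)*(-23) = (371/13)*(-23) = -8533/13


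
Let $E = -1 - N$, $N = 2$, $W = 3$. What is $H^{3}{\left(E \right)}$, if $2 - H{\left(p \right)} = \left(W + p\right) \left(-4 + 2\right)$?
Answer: $8$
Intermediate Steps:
$E = -3$ ($E = -1 - 2 = -3$)
$H{\left(p \right)} = 8 + 2 p$ ($H{\left(p \right)} = 2 - \left(3 + p\right) \left(-4 + 2\right) = 2 - \left(3 + p\right) \left(-2\right) = 2 - \left(-6 - 2 p\right) = 2 + \left(6 + 2 p\right) = 8 + 2 p$)
$H^{3}{\left(E \right)} = \left(8 + 2 \left(-3\right)\right)^{3} = \left(8 - 6\right)^{3} = 2^{3} = 8$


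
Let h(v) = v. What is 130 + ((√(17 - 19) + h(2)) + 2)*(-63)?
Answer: -122 - 63*I*√2 ≈ -122.0 - 89.095*I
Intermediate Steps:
130 + ((√(17 - 19) + h(2)) + 2)*(-63) = 130 + ((√(17 - 19) + 2) + 2)*(-63) = 130 + ((√(-2) + 2) + 2)*(-63) = 130 + ((I*√2 + 2) + 2)*(-63) = 130 + ((2 + I*√2) + 2)*(-63) = 130 + (4 + I*√2)*(-63) = 130 + (-252 - 63*I*√2) = -122 - 63*I*√2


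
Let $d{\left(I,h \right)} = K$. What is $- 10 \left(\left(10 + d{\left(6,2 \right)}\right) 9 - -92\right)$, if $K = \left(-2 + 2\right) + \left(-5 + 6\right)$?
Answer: $-1910$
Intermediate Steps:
$K = 1$ ($K = 0 + 1 = 1$)
$d{\left(I,h \right)} = 1$
$- 10 \left(\left(10 + d{\left(6,2 \right)}\right) 9 - -92\right) = - 10 \left(\left(10 + 1\right) 9 - -92\right) = - 10 \left(11 \cdot 9 + 92\right) = - 10 \left(99 + 92\right) = \left(-10\right) 191 = -1910$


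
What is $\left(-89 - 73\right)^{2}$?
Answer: $26244$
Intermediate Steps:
$\left(-89 - 73\right)^{2} = \left(-162\right)^{2} = 26244$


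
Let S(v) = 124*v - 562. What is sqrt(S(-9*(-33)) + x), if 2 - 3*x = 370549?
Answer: I*sqrt(785247)/3 ≈ 295.38*I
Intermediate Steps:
S(v) = -562 + 124*v
x = -370547/3 (x = 2/3 - 1/3*370549 = 2/3 - 370549/3 = -370547/3 ≈ -1.2352e+5)
sqrt(S(-9*(-33)) + x) = sqrt((-562 + 124*(-9*(-33))) - 370547/3) = sqrt((-562 + 124*297) - 370547/3) = sqrt((-562 + 36828) - 370547/3) = sqrt(36266 - 370547/3) = sqrt(-261749/3) = I*sqrt(785247)/3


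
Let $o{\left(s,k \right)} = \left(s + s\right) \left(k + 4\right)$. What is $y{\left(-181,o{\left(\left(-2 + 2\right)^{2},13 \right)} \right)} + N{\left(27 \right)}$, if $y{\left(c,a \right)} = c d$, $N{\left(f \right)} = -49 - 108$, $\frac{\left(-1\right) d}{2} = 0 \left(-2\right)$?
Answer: $-157$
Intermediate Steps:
$d = 0$ ($d = - 2 \cdot 0 \left(-2\right) = \left(-2\right) 0 = 0$)
$o{\left(s,k \right)} = 2 s \left(4 + k\right)$
$N{\left(f \right)} = -157$ ($N{\left(f \right)} = -49 - 108 = -157$)
$y{\left(c,a \right)} = 0$ ($y{\left(c,a \right)} = c 0 = 0$)
$y{\left(-181,o{\left(\left(-2 + 2\right)^{2},13 \right)} \right)} + N{\left(27 \right)} = 0 - 157 = -157$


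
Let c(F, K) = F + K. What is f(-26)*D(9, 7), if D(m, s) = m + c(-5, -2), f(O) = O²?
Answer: 1352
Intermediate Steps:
D(m, s) = -7 + m (D(m, s) = m + (-5 - 2) = m - 7 = -7 + m)
f(-26)*D(9, 7) = (-26)²*(-7 + 9) = 676*2 = 1352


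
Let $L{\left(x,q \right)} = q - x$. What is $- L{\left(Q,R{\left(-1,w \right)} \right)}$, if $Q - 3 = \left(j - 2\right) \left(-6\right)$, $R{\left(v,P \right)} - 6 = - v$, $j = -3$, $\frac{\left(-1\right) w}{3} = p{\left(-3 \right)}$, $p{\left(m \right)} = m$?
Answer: $26$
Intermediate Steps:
$w = 9$ ($w = \left(-3\right) \left(-3\right) = 9$)
$R{\left(v,P \right)} = 6 - v$
$Q = 33$ ($Q = 3 + \left(-3 - 2\right) \left(-6\right) = 3 - -30 = 3 + 30 = 33$)
$- L{\left(Q,R{\left(-1,w \right)} \right)} = - (\left(6 - -1\right) - 33) = - (\left(6 + 1\right) - 33) = - (7 - 33) = \left(-1\right) \left(-26\right) = 26$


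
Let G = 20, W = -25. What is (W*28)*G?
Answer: -14000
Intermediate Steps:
(W*28)*G = -25*28*20 = -700*20 = -14000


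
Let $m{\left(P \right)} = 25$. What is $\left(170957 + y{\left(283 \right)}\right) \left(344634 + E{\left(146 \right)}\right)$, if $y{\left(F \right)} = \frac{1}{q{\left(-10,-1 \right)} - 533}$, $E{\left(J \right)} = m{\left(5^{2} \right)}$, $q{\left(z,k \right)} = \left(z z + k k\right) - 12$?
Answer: $\frac{26161309341713}{444} \approx 5.8922 \cdot 10^{10}$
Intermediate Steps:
$q{\left(z,k \right)} = -12 + k^{2} + z^{2}$ ($q{\left(z,k \right)} = \left(z^{2} + k^{2}\right) - 12 = \left(k^{2} + z^{2}\right) - 12 = -12 + k^{2} + z^{2}$)
$E{\left(J \right)} = 25$
$y{\left(F \right)} = - \frac{1}{444}$ ($y{\left(F \right)} = \frac{1}{\left(-12 + \left(-1\right)^{2} + \left(-10\right)^{2}\right) - 533} = \frac{1}{\left(-12 + 1 + 100\right) - 533} = \frac{1}{89 - 533} = \frac{1}{-444} = - \frac{1}{444}$)
$\left(170957 + y{\left(283 \right)}\right) \left(344634 + E{\left(146 \right)}\right) = \left(170957 - \frac{1}{444}\right) \left(344634 + 25\right) = \frac{75904907}{444} \cdot 344659 = \frac{26161309341713}{444}$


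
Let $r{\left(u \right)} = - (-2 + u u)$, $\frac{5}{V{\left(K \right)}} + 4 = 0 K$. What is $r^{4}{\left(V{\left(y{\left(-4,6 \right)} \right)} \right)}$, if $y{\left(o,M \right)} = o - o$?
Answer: $\frac{2401}{65536} \approx 0.036636$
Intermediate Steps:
$y{\left(o,M \right)} = 0$
$V{\left(K \right)} = - \frac{5}{4}$ ($V{\left(K \right)} = \frac{5}{-4 + 0 K} = \frac{5}{-4 + 0} = \frac{5}{-4} = 5 \left(- \frac{1}{4}\right) = - \frac{5}{4}$)
$r{\left(u \right)} = 2 - u^{2}$ ($r{\left(u \right)} = - (-2 + u^{2}) = 2 - u^{2}$)
$r^{4}{\left(V{\left(y{\left(-4,6 \right)} \right)} \right)} = \left(2 - \left(- \frac{5}{4}\right)^{2}\right)^{4} = \left(2 - \frac{25}{16}\right)^{4} = \left(\frac{7}{16}\right)^{4} = \frac{2401}{65536}$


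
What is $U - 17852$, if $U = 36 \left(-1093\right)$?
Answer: $-57200$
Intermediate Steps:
$U = -39348$
$U - 17852 = -39348 - 17852 = -57200$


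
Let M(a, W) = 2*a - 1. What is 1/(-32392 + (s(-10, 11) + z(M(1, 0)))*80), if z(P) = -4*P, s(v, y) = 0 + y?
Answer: -1/31832 ≈ -3.1415e-5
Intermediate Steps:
s(v, y) = y
M(a, W) = -1 + 2*a
1/(-32392 + (s(-10, 11) + z(M(1, 0)))*80) = 1/(-32392 + (11 - 4*(-1 + 2*1))*80) = 1/(-32392 + (11 - 4*(-1 + 2))*80) = 1/(-32392 + (11 - 4*1)*80) = 1/(-32392 + (11 - 4)*80) = 1/(-32392 + 7*80) = 1/(-32392 + 560) = 1/(-31832) = -1/31832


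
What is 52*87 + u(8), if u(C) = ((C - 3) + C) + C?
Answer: 4545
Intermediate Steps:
u(C) = -3 + 3*C (u(C) = ((-3 + C) + C) + C = (-3 + 2*C) + C = -3 + 3*C)
52*87 + u(8) = 52*87 + (-3 + 3*8) = 4524 + (-3 + 24) = 4524 + 21 = 4545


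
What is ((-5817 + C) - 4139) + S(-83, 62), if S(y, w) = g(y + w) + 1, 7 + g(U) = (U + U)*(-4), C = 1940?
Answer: -7854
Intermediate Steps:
g(U) = -7 - 8*U (g(U) = -7 + (U + U)*(-4) = -7 + (2*U)*(-4) = -7 - 8*U)
S(y, w) = -6 - 8*w - 8*y (S(y, w) = (-7 - 8*(y + w)) + 1 = (-7 - 8*(w + y)) + 1 = (-7 + (-8*w - 8*y)) + 1 = (-7 - 8*w - 8*y) + 1 = -6 - 8*w - 8*y)
((-5817 + C) - 4139) + S(-83, 62) = ((-5817 + 1940) - 4139) + (-6 - 8*62 - 8*(-83)) = (-3877 - 4139) + (-6 - 496 + 664) = -8016 + 162 = -7854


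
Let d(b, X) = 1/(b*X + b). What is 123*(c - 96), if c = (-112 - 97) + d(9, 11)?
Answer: -1350499/36 ≈ -37514.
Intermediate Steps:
d(b, X) = 1/(b + X*b) (d(b, X) = 1/(X*b + b) = 1/(b + X*b))
c = -22571/108 (c = (-112 - 97) + 1/(9*(1 + 11)) = -209 + (⅑)/12 = -209 + (⅑)*(1/12) = -209 + 1/108 = -22571/108 ≈ -208.99)
123*(c - 96) = 123*(-22571/108 - 96) = 123*(-32939/108) = -1350499/36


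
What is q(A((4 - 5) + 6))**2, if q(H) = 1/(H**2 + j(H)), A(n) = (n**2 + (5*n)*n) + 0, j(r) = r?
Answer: 1/513022500 ≈ 1.9492e-9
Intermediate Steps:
A(n) = 6*n**2 (A(n) = (n**2 + 5*n**2) + 0 = 6*n**2 + 0 = 6*n**2)
q(H) = 1/(H + H**2) (q(H) = 1/(H**2 + H) = 1/(H + H**2))
q(A((4 - 5) + 6))**2 = (1/(((6*((4 - 5) + 6)**2))*(1 + 6*((4 - 5) + 6)**2)))**2 = (1/(((6*(-1 + 6)**2))*(1 + 6*(-1 + 6)**2)))**2 = (1/(((6*5**2))*(1 + 6*5**2)))**2 = (1/(((6*25))*(1 + 6*25)))**2 = (1/(150*(1 + 150)))**2 = ((1/150)/151)**2 = ((1/150)*(1/151))**2 = (1/22650)**2 = 1/513022500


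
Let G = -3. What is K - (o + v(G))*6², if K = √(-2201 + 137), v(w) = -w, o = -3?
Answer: 4*I*√129 ≈ 45.431*I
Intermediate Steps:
K = 4*I*√129 (K = √(-2064) = 4*I*√129 ≈ 45.431*I)
K - (o + v(G))*6² = 4*I*√129 - (-3 - 1*(-3))*6² = 4*I*√129 - (-3 + 3)*36 = 4*I*√129 - 0*36 = 4*I*√129 - 1*0 = 4*I*√129 + 0 = 4*I*√129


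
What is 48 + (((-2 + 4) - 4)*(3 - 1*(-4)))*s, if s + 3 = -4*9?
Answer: 594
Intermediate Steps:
s = -39 (s = -3 - 4*9 = -3 - 36 = -39)
48 + (((-2 + 4) - 4)*(3 - 1*(-4)))*s = 48 + (((-2 + 4) - 4)*(3 - 1*(-4)))*(-39) = 48 + ((2 - 4)*(3 + 4))*(-39) = 48 - 2*7*(-39) = 48 - 14*(-39) = 48 + 546 = 594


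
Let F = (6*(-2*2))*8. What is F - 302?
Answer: -494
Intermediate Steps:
F = -192 (F = (6*(-4))*8 = -24*8 = -192)
F - 302 = -192 - 302 = -494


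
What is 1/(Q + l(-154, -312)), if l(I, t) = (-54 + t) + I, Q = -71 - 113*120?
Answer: -1/14151 ≈ -7.0666e-5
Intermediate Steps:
Q = -13631 (Q = -71 - 13560 = -13631)
l(I, t) = -54 + I + t
1/(Q + l(-154, -312)) = 1/(-13631 + (-54 - 154 - 312)) = 1/(-13631 - 520) = 1/(-14151) = -1/14151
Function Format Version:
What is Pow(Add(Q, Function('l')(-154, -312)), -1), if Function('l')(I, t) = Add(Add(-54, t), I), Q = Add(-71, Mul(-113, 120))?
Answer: Rational(-1, 14151) ≈ -7.0666e-5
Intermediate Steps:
Q = -13631 (Q = Add(-71, -13560) = -13631)
Function('l')(I, t) = Add(-54, I, t)
Pow(Add(Q, Function('l')(-154, -312)), -1) = Pow(Add(-13631, Add(-54, -154, -312)), -1) = Pow(Add(-13631, -520), -1) = Pow(-14151, -1) = Rational(-1, 14151)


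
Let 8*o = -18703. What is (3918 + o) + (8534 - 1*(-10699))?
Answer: 166505/8 ≈ 20813.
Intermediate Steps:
o = -18703/8 (o = (⅛)*(-18703) = -18703/8 ≈ -2337.9)
(3918 + o) + (8534 - 1*(-10699)) = (3918 - 18703/8) + (8534 - 1*(-10699)) = 12641/8 + (8534 + 10699) = 12641/8 + 19233 = 166505/8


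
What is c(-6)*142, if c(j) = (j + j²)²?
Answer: 127800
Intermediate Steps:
c(-6)*142 = ((-6)²*(1 - 6)²)*142 = (36*(-5)²)*142 = (36*25)*142 = 900*142 = 127800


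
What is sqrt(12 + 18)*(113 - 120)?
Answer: -7*sqrt(30) ≈ -38.341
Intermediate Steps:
sqrt(12 + 18)*(113 - 120) = sqrt(30)*(-7) = -7*sqrt(30)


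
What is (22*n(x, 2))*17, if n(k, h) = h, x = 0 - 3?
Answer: 748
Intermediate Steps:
x = -3
(22*n(x, 2))*17 = (22*2)*17 = 44*17 = 748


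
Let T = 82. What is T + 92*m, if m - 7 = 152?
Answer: 14710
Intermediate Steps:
m = 159 (m = 7 + 152 = 159)
T + 92*m = 82 + 92*159 = 82 + 14628 = 14710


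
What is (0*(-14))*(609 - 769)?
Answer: 0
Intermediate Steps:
(0*(-14))*(609 - 769) = 0*(-160) = 0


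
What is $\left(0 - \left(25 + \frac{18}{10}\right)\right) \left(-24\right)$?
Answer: $\frac{3216}{5} \approx 643.2$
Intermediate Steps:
$\left(0 - \left(25 + \frac{18}{10}\right)\right) \left(-24\right) = \left(0 - \frac{134}{5}\right) \left(-24\right) = \left(- \frac{134}{5}\right) \left(-24\right) = \frac{3216}{5}$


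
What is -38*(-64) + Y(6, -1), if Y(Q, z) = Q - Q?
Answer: 2432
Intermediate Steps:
Y(Q, z) = 0
-38*(-64) + Y(6, -1) = -38*(-64) + 0 = 2432 + 0 = 2432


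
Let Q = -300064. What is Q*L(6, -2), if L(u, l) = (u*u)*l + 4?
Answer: 20404352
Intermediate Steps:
L(u, l) = 4 + l*u² (L(u, l) = u²*l + 4 = l*u² + 4 = 4 + l*u²)
Q*L(6, -2) = -300064*(4 - 2*6²) = -300064*(4 - 2*36) = -300064*(4 - 72) = -300064*(-68) = 20404352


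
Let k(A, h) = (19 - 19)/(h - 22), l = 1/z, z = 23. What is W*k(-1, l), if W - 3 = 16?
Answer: 0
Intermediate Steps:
W = 19 (W = 3 + 16 = 19)
l = 1/23 ≈ 0.043478
k(A, h) = 0 (k(A, h) = 0/(-22 + h) = 0)
W*k(-1, l) = 19*0 = 0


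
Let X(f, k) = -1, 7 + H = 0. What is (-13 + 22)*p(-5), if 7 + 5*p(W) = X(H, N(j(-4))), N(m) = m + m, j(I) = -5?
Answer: -72/5 ≈ -14.400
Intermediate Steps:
N(m) = 2*m
H = -7 (H = -7 + 0 = -7)
p(W) = -8/5 (p(W) = -7/5 + (⅕)*(-1) = -7/5 - ⅕ = -8/5)
(-13 + 22)*p(-5) = (-13 + 22)*(-8/5) = 9*(-8/5) = -72/5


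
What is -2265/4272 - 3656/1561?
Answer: -6384699/2222864 ≈ -2.8723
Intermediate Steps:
-2265/4272 - 3656/1561 = -2265*1/4272 - 3656*1/1561 = -755/1424 - 3656/1561 = -6384699/2222864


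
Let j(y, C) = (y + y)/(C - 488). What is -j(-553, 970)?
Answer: 553/241 ≈ 2.2946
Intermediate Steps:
j(y, C) = 2*y/(-488 + C) (j(y, C) = (2*y)/(-488 + C) = 2*y/(-488 + C))
-j(-553, 970) = -2*(-553)/(-488 + 970) = -2*(-553)/482 = -1*(-553/241) = 553/241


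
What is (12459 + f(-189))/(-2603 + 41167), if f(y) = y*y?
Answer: 12045/9641 ≈ 1.2494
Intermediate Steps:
f(y) = y²
(12459 + f(-189))/(-2603 + 41167) = (12459 + (-189)²)/(-2603 + 41167) = (12459 + 35721)/38564 = 48180*(1/38564) = 12045/9641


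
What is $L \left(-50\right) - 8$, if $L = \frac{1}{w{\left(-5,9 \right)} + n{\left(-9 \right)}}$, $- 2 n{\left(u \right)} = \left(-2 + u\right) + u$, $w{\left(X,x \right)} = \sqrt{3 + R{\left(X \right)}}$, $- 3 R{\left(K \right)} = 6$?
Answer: $- \frac{138}{11} \approx -12.545$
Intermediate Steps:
$R{\left(K \right)} = -2$ ($R{\left(K \right)} = \left(- \frac{1}{3}\right) 6 = -2$)
$w{\left(X,x \right)} = 1$ ($w{\left(X,x \right)} = \sqrt{3 - 2} = \sqrt{1} = 1$)
$n{\left(u \right)} = 1 - u$ ($n{\left(u \right)} = - \frac{\left(-2 + u\right) + u}{2} = - \frac{-2 + 2 u}{2} = 1 - u$)
$L = \frac{1}{11}$ ($L = \frac{1}{1 + \left(1 - -9\right)} = \frac{1}{1 + \left(1 + 9\right)} = \frac{1}{1 + 10} = \frac{1}{11} \approx 0.090909$)
$L \left(-50\right) - 8 = \frac{1}{11} \left(-50\right) - 8 = - \frac{50}{11} - 8 = - \frac{138}{11}$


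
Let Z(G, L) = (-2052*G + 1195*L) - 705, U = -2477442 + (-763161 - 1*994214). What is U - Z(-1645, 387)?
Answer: -8072117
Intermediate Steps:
U = -4234817 (U = -2477442 + (-763161 - 994214) = -2477442 - 1757375 = -4234817)
Z(G, L) = -705 - 2052*G + 1195*L
U - Z(-1645, 387) = -4234817 - (-705 - 2052*(-1645) + 1195*387) = -4234817 - (-705 + 3375540 + 462465) = -4234817 - 1*3837300 = -4234817 - 3837300 = -8072117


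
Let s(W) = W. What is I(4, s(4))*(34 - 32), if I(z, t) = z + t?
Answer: 16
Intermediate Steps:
I(z, t) = t + z
I(4, s(4))*(34 - 32) = (4 + 4)*(34 - 32) = 8*2 = 16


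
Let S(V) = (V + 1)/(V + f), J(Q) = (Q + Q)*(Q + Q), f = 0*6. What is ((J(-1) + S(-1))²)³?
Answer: 4096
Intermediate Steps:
f = 0
J(Q) = 4*Q² (J(Q) = (2*Q)*(2*Q) = 4*Q²)
S(V) = (1 + V)/V (S(V) = (V + 1)/(V + 0) = (1 + V)/V)
((J(-1) + S(-1))²)³ = ((4*(-1)² + (1 - 1)/(-1))²)³ = ((4*1 - 1*0)²)³ = ((4 + 0)²)³ = (4²)³ = 16³ = 4096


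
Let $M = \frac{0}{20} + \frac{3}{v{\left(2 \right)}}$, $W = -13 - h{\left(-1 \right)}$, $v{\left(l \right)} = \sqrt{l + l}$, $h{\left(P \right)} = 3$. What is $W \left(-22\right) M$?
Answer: $528$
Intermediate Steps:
$v{\left(l \right)} = \sqrt{2} \sqrt{l}$ ($v{\left(l \right)} = \sqrt{2 l} = \sqrt{2} \sqrt{l}$)
$W = -16$ ($W = -13 - 3 = -16$)
$M = \frac{3}{2}$ ($M = \frac{0}{20} + \frac{3}{\sqrt{2} \sqrt{2}} = 0 \cdot \frac{1}{20} + \frac{3}{2} = 0 + 3 \cdot \frac{1}{2} = 0 + \frac{3}{2} = \frac{3}{2} \approx 1.5$)
$W \left(-22\right) M = \left(-16\right) \left(-22\right) \frac{3}{2} = 352 \cdot \frac{3}{2} = 528$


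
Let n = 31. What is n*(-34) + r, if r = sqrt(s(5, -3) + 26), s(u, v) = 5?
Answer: -1054 + sqrt(31) ≈ -1048.4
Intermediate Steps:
r = sqrt(31) (r = sqrt(5 + 26) = sqrt(31) ≈ 5.5678)
n*(-34) + r = 31*(-34) + sqrt(31) = -1054 + sqrt(31)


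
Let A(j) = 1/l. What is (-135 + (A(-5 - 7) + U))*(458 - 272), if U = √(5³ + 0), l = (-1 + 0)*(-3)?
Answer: -25048 + 930*√5 ≈ -22968.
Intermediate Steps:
l = 3 (l = -1*(-3) = 3)
A(j) = ⅓ (A(j) = 1/3 = ⅓)
U = 5*√5 (U = √(125 + 0) = √125 = 5*√5 ≈ 11.180)
(-135 + (A(-5 - 7) + U))*(458 - 272) = (-135 + (⅓ + 5*√5))*(458 - 272) = (-404/3 + 5*√5)*186 = -25048 + 930*√5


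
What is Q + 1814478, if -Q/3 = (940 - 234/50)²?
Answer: -506245317/625 ≈ -8.0999e+5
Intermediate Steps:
Q = -1640294067/625 (Q = -3*(940 - 234/50)² = -3*(940 - 234*1/50)² = -3*(940 - 117/25)² = -3*(23383/25)² = -3*546764689/625 = -1640294067/625 ≈ -2.6245e+6)
Q + 1814478 = -1640294067/625 + 1814478 = -506245317/625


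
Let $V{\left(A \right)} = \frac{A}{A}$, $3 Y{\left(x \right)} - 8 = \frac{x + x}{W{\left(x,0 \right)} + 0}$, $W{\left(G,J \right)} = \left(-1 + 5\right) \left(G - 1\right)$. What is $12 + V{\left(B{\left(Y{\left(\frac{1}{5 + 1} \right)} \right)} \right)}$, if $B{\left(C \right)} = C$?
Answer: $13$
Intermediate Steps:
$W{\left(G,J \right)} = -4 + 4 G$ ($W{\left(G,J \right)} = 4 \left(-1 + G\right) = -4 + 4 G$)
$Y{\left(x \right)} = \frac{8}{3} + \frac{2 x}{3 \left(-4 + 4 x\right)}$ ($Y{\left(x \right)} = \frac{8}{3} + \frac{\left(x + x\right) \frac{1}{\left(-4 + 4 x\right) + 0}}{3} = \frac{8}{3} + \frac{2 x \frac{1}{-4 + 4 x}}{3} = \frac{8}{3} + \frac{2 x}{3 \left(-4 + 4 x\right)}$)
$V{\left(A \right)} = 1$
$12 + V{\left(B{\left(Y{\left(\frac{1}{5 + 1} \right)} \right)} \right)} = 12 + 1 = 13$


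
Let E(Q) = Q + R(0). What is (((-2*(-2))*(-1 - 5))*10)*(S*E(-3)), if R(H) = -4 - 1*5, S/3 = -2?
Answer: -17280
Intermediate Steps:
S = -6 (S = 3*(-2) = -6)
R(H) = -9 (R(H) = -4 - 5 = -9)
E(Q) = -9 + Q (E(Q) = Q - 9 = -9 + Q)
(((-2*(-2))*(-1 - 5))*10)*(S*E(-3)) = (((-2*(-2))*(-1 - 5))*10)*(-6*(-9 - 3)) = ((4*(-6))*10)*(-6*(-12)) = -24*10*72 = -240*72 = -17280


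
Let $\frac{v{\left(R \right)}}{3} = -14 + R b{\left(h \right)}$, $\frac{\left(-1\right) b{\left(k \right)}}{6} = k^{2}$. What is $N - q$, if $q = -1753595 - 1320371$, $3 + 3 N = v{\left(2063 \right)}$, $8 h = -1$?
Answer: $\frac{98360243}{32} \approx 3.0738 \cdot 10^{6}$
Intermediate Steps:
$h = - \frac{1}{8}$ ($h = \frac{1}{8} \left(-1\right) = - \frac{1}{8} \approx -0.125$)
$b{\left(k \right)} = - 6 k^{2}$
$v{\left(R \right)} = -42 - \frac{9 R}{32}$ ($v{\left(R \right)} = 3 \left(-14 + R \left(- 6 \left(- \frac{1}{8}\right)^{2}\right)\right) = 3 \left(-14 + R \left(\left(-6\right) \frac{1}{64}\right)\right) = 3 \left(-14 + R \left(- \frac{3}{32}\right)\right) = 3 \left(-14 - \frac{3 R}{32}\right) = -42 - \frac{9 R}{32}$)
$N = - \frac{6669}{32}$ ($N = -1 + \frac{-42 - \frac{18567}{32}}{3} = -1 + \frac{1}{3} \left(- \frac{19911}{32}\right) = -1 - \frac{6637}{32} = - \frac{6669}{32} \approx -208.41$)
$q = -3073966$
$N - q = - \frac{6669}{32} - -3073966 = - \frac{6669}{32} + 3073966 = \frac{98360243}{32}$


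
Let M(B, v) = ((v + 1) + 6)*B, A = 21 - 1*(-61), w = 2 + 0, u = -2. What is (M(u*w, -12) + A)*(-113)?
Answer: -11526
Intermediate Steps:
w = 2
A = 82 (A = 21 + 61 = 82)
M(B, v) = B*(7 + v) (M(B, v) = ((1 + v) + 6)*B = (7 + v)*B = B*(7 + v))
(M(u*w, -12) + A)*(-113) = ((-2*2)*(7 - 12) + 82)*(-113) = (-4*(-5) + 82)*(-113) = (20 + 82)*(-113) = 102*(-113) = -11526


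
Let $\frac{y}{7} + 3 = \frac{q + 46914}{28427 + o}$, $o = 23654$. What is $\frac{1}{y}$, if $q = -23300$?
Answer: $- \frac{52081}{928403} \approx -0.056097$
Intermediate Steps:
$y = - \frac{928403}{52081}$ ($y = -21 + 7 \frac{-23300 + 46914}{28427 + 23654} = -21 + 7 \cdot \frac{23614}{52081} = -21 + \frac{165298}{52081} = - \frac{928403}{52081} \approx -17.826$)
$\frac{1}{y} = \frac{1}{- \frac{928403}{52081}} = - \frac{52081}{928403}$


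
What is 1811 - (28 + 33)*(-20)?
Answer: 3031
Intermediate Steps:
1811 - (28 + 33)*(-20) = 1811 - 61*(-20) = 1811 - 1*(-1220) = 1811 + 1220 = 3031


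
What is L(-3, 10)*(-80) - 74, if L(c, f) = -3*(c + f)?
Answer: 1606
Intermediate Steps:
L(c, f) = -3*c - 3*f
L(-3, 10)*(-80) - 74 = (-3*(-3) - 3*10)*(-80) - 74 = (9 - 30)*(-80) - 74 = -21*(-80) - 74 = 1680 - 74 = 1606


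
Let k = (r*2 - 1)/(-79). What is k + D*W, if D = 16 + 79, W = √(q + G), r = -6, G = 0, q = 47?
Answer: 13/79 + 95*√47 ≈ 651.45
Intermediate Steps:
W = √47 (W = √(47 + 0) = √47 ≈ 6.8557)
k = 13/79 (k = (-6*2 - 1)/(-79) = (-12 - 1)*(-1/79) = -13*(-1/79) = 13/79 ≈ 0.16456)
D = 95
k + D*W = 13/79 + 95*√47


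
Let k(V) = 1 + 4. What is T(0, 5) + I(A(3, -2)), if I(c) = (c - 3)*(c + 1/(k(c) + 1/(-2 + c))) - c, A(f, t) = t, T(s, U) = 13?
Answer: 455/19 ≈ 23.947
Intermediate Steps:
k(V) = 5
I(c) = -c + (-3 + c)*(c + 1/(5 + 1/(-2 + c))) (I(c) = (c - 3)*(c + 1/(5 + 1/(-2 + c))) - c = (-3 + c)*(c + 1/(5 + 1/(-2 + c))) - c = -c + (-3 + c)*(c + 1/(5 + 1/(-2 + c))))
T(0, 5) + I(A(3, -2)) = 13 + (6 - 28*(-2)**2 + 5*(-2)**3 + 31*(-2))/(-9 + 5*(-2)) = 13 + (6 - 28*4 + 5*(-8) - 62)/(-9 - 10) = 13 + (6 - 112 - 40 - 62)/(-19) = 13 - 1/19*(-208) = 13 + 208/19 = 455/19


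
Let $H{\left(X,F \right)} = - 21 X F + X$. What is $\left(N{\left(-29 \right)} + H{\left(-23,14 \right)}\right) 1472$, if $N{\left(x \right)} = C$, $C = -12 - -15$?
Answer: $9924224$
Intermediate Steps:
$C = 3$ ($C = -12 + 15 = 3$)
$N{\left(x \right)} = 3$
$H{\left(X,F \right)} = X - 21 F X$ ($H{\left(X,F \right)} = - 21 F X + X = X - 21 F X$)
$\left(N{\left(-29 \right)} + H{\left(-23,14 \right)}\right) 1472 = \left(3 - 23 \left(1 - 294\right)\right) 1472 = \left(3 - -6739\right) 1472 = \left(3 + 6739\right) 1472 = 6742 \cdot 1472 = 9924224$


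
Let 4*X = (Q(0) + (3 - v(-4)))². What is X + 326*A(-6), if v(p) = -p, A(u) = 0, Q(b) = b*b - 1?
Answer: 1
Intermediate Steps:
Q(b) = -1 + b² (Q(b) = b² - 1 = -1 + b²)
X = 1 (X = ((-1 + 0²) + (3 - (-1)*(-4)))²/4 = ((-1 + 0) + (3 - 1*4))²/4 = (-1 + (3 - 4))²/4 = (-1 - 1)²/4 = (¼)*(-2)² = (¼)*4 = 1)
X + 326*A(-6) = 1 + 326*0 = 1 + 0 = 1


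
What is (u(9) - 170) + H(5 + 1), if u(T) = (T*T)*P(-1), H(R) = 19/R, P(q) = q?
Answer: -1487/6 ≈ -247.83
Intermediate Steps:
u(T) = -T² (u(T) = (T*T)*(-1) = T²*(-1) = -T²)
(u(9) - 170) + H(5 + 1) = (-1*9² - 170) + 19/(5 + 1) = (-1*81 - 170) + 19/6 = (-81 - 170) + 19*(⅙) = -251 + 19/6 = -1487/6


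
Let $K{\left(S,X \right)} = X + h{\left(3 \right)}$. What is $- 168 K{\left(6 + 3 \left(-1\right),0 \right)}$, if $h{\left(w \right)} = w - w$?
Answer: $0$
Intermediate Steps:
$h{\left(w \right)} = 0$
$K{\left(S,X \right)} = X$ ($K{\left(S,X \right)} = X + 0 = X$)
$- 168 K{\left(6 + 3 \left(-1\right),0 \right)} = \left(-168\right) 0 = 0$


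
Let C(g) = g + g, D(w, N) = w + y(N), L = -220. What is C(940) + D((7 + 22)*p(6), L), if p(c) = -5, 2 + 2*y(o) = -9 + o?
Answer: 3239/2 ≈ 1619.5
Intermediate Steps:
y(o) = -11/2 + o/2 (y(o) = -1 + (-9 + o)/2 = -1 + (-9/2 + o/2) = -11/2 + o/2)
D(w, N) = -11/2 + w + N/2 (D(w, N) = w + (-11/2 + N/2) = -11/2 + w + N/2)
C(g) = 2*g
C(940) + D((7 + 22)*p(6), L) = 2*940 + (-11/2 + (7 + 22)*(-5) + (½)*(-220)) = 1880 + (-11/2 + 29*(-5) - 110) = 1880 + (-11/2 - 145 - 110) = 1880 - 521/2 = 3239/2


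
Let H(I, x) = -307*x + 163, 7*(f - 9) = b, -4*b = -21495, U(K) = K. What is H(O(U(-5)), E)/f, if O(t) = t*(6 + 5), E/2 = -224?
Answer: 3855572/21747 ≈ 177.29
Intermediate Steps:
E = -448 (E = 2*(-224) = -448)
b = 21495/4 (b = -¼*(-21495) = 21495/4 ≈ 5373.8)
f = 21747/28 (f = 9 + (⅐)*(21495/4) = 9 + 21495/28 = 21747/28 ≈ 776.68)
O(t) = 11*t (O(t) = t*11 = 11*t)
H(I, x) = 163 - 307*x
H(O(U(-5)), E)/f = (163 - 307*(-448))/(21747/28) = (163 + 137536)*(28/21747) = 137699*(28/21747) = 3855572/21747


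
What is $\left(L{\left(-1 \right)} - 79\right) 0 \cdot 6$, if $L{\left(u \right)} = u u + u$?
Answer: $0$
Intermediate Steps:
$L{\left(u \right)} = u + u^{2}$ ($L{\left(u \right)} = u^{2} + u = u + u^{2}$)
$\left(L{\left(-1 \right)} - 79\right) 0 \cdot 6 = \left(- (1 - 1) - 79\right) 0 \cdot 6 = \left(\left(-1\right) 0 - 79\right) 0 = \left(0 - 79\right) 0 = \left(-79\right) 0 = 0$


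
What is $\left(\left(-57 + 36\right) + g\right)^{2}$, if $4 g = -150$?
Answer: $\frac{13689}{4} \approx 3422.3$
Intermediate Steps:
$g = - \frac{75}{2}$ ($g = \frac{1}{4} \left(-150\right) = - \frac{75}{2} \approx -37.5$)
$\left(\left(-57 + 36\right) + g\right)^{2} = \left(\left(-57 + 36\right) - \frac{75}{2}\right)^{2} = \left(-21 - \frac{75}{2}\right)^{2} = \left(- \frac{117}{2}\right)^{2} = \frac{13689}{4}$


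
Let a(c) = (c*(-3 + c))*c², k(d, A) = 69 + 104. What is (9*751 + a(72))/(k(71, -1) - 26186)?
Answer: -8586957/8671 ≈ -990.31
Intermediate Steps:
k(d, A) = 173
a(c) = c³*(-3 + c)
(9*751 + a(72))/(k(71, -1) - 26186) = (9*751 + 72³*(-3 + 72))/(173 - 26186) = (6759 + 373248*69)/(-26013) = (6759 + 25754112)*(-1/26013) = 25760871*(-1/26013) = -8586957/8671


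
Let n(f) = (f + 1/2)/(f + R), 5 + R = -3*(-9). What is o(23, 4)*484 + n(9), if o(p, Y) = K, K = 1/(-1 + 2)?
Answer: 30027/62 ≈ 484.31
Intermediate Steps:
K = 1 (K = 1/1 = 1)
o(p, Y) = 1
R = 22 (R = -5 - 3*(-9) = -5 + 27 = 22)
n(f) = (½ + f)/(22 + f) (n(f) = (f + 1/2)/(f + 22) = (f + ½)/(22 + f) = (½ + f)/(22 + f))
o(23, 4)*484 + n(9) = 1*484 + (½ + 9)/(22 + 9) = 484 + (19/2)/31 = 484 + (1/31)*(19/2) = 484 + 19/62 = 30027/62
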